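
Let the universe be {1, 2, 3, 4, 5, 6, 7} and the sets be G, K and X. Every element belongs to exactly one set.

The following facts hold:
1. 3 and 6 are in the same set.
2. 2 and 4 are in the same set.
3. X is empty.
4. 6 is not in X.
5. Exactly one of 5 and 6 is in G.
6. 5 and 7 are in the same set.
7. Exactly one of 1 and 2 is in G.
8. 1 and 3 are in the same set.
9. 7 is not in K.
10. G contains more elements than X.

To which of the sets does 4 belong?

4: G

From (4): 6 ∉ X.
From (9): 7 ∉ K.
(1): 3 matches 6: 3 ∉ X.
(3): X already has 0, so the rest are out.
(6): 5 matches 7: 5 ∉ K.
Only one set left: 5 ∈ G.
Only one set left: 7 ∈ G.
(5) (exactly one): 6 ∉ G.
Only one set left: 6 ∈ K.
(1): 3 matches 6: 3 ∉ G.
(1): 3 matches 6: 3 ∈ K.
(2): 4 matches 2: 4 ∈ G.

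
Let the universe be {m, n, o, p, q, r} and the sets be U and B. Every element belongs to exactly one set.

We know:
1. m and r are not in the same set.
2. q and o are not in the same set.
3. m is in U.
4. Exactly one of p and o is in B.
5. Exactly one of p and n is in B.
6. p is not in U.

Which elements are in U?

U = {m, n, o}

From (3): m ∈ U.
From (6): p ∉ U.
(1): r ∉ U.
Only one set left: p ∈ B.
Only one set left: r ∈ B.
(4) (exactly one): o ∉ B.
(5) (exactly one): n ∉ B.
Only one set left: n ∈ U.
Only one set left: o ∈ U.
(2): q ∉ U.
Only one set left: q ∈ B.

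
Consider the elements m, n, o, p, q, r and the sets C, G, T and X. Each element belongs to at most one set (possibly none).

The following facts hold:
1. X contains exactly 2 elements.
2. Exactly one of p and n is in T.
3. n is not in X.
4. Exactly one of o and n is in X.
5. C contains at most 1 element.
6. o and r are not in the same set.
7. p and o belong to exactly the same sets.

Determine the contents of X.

From (3): n ∉ X.
(4) (exactly one): o ∈ X.
(6): r ∉ X.
(7): p matches o: p ∉ C.
(7): p matches o: p ∉ G.
(7): p matches o: p ∉ T.
(7): p matches o: p ∈ X.
(1): X already has 2, so the rest are out.
(2) (exactly one): n ∈ T.

X = {o, p}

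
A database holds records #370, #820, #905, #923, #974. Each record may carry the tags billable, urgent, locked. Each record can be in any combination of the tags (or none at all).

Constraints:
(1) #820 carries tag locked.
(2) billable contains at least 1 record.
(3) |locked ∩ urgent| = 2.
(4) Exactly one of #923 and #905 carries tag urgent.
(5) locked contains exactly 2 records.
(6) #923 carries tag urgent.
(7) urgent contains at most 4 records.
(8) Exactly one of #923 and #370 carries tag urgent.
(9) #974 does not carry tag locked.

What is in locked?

locked = {#820, #923}

From (1): #820 ∈ locked.
From (6): #923 ∈ urgent.
From (9): #974 ∉ locked.
(4) (exactly one): #905 ∉ urgent.
(8) (exactly one): #370 ∉ urgent.
Suppose #370 ∈ locked: no assignment then satisfies all the clues, so #370 ∉ locked.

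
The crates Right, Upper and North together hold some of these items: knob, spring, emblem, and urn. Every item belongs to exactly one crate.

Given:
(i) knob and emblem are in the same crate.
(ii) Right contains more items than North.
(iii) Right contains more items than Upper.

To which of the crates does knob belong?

knob: Right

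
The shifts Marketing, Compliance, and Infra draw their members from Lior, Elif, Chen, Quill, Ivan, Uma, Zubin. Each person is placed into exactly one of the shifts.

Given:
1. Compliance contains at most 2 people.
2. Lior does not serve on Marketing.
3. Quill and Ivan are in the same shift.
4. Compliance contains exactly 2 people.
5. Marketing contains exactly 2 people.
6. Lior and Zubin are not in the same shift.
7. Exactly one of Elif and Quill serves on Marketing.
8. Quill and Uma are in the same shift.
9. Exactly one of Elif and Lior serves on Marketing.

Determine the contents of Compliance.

Compliance = {Chen, Lior}

From (2): Lior ∉ Marketing.
(9) (exactly one): Elif ∈ Marketing.
(7) (exactly one): Quill ∉ Marketing.
(8): Uma matches Quill: Uma ∉ Marketing.
(3): Ivan matches Quill: Ivan ∉ Marketing.
Suppose Lior ∉ Compliance: no assignment then satisfies all the clues, so Lior ∈ Compliance.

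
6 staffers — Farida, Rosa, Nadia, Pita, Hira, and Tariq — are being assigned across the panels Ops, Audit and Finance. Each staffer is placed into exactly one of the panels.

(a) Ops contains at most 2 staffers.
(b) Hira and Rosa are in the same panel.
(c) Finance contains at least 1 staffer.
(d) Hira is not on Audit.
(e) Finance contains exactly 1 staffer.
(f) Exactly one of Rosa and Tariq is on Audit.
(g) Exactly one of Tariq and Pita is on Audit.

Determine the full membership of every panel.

Ops = {Hira, Rosa}; Audit = {Farida, Nadia, Tariq}; Finance = {Pita}

From (d): Hira ∉ Audit.
(b): Rosa matches Hira: Rosa ∉ Audit.
(f) (exactly one): Tariq ∈ Audit.
(g) (exactly one): Pita ∉ Audit.
Suppose Farida ∈ Ops: no assignment then satisfies all the clues, so Farida ∉ Ops.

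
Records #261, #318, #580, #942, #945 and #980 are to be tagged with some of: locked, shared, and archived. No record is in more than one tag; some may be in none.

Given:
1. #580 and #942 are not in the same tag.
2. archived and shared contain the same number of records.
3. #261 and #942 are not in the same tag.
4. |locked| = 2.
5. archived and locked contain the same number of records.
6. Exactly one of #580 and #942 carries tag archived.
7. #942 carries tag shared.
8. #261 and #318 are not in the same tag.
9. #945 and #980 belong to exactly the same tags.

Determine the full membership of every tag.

From (7): #942 ∈ shared.
(1): #580 ∉ shared.
(3): #261 ∉ shared.
(6) (exactly one): #580 ∈ archived.
Suppose #261 ∈ locked: no assignment then satisfies all the clues, so #261 ∉ locked.

locked = {#945, #980}; shared = {#318, #942}; archived = {#261, #580}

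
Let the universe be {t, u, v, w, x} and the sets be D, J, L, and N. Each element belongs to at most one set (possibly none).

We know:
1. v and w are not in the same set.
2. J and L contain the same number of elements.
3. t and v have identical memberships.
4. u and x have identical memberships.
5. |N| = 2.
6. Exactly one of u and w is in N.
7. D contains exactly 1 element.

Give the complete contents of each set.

D = {w}; J = {}; L = {}; N = {u, x}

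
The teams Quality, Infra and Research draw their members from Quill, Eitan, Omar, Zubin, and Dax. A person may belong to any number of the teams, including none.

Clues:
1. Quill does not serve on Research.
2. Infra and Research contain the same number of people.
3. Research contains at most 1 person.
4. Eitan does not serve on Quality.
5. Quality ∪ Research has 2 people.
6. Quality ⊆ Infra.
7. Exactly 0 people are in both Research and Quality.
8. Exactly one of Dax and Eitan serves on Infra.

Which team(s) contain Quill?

Quill: none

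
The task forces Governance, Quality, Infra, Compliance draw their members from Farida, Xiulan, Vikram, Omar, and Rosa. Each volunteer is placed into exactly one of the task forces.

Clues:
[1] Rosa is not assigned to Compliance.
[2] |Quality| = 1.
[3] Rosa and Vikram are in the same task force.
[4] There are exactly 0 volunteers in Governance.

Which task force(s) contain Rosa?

From (1): Rosa ∉ Compliance.
(3): Vikram matches Rosa: Vikram ∉ Compliance.
(4): Governance already has 0, so the rest are out.
Suppose Rosa ∈ Quality: no assignment then satisfies all the clues, so Rosa ∉ Quality.

Rosa: Infra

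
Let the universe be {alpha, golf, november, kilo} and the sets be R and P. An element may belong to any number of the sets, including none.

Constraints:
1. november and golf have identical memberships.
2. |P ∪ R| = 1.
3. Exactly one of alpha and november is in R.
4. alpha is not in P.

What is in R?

R = {alpha}

From (4): alpha ∉ P.
Suppose alpha ∉ R: no assignment then satisfies all the clues, so alpha ∈ R.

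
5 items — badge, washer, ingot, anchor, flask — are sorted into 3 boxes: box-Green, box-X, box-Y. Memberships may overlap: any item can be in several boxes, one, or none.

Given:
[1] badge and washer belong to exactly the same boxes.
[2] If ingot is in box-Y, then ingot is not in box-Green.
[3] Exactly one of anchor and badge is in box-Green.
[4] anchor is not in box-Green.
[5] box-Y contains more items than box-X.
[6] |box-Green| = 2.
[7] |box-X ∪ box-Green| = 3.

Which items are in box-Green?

From (4): anchor ∉ box-Green.
(3) (exactly one): badge ∈ box-Green.
(1): washer matches badge: washer ∈ box-Green.
(6): box-Green already has 2, so the rest are out.

box-Green = {badge, washer}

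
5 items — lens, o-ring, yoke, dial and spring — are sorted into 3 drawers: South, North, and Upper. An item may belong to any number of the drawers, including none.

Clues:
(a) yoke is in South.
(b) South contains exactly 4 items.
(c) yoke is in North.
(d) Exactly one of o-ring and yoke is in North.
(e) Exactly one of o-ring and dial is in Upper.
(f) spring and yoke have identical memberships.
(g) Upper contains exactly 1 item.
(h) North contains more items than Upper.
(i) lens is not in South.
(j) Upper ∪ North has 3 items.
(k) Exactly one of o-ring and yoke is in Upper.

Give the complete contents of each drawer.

South = {dial, o-ring, spring, yoke}; North = {spring, yoke}; Upper = {o-ring}

From (a): yoke ∈ South.
From (c): yoke ∈ North.
From (i): lens ∉ South.
(b): only 4 candidates remain for South, so all are in.
(d) (exactly one): o-ring ∉ North.
(f): spring matches yoke: spring ∈ North.
Suppose lens ∈ North: no assignment then satisfies all the clues, so lens ∉ North.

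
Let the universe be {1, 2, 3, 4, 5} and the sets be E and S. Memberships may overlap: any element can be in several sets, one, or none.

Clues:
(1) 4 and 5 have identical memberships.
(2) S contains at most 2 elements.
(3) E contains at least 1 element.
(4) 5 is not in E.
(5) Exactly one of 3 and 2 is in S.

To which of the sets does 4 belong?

4: none

From (4): 5 ∉ E.
(1): 4 matches 5: 4 ∉ E.
Suppose 4 ∈ S: no assignment then satisfies all the clues, so 4 ∉ S.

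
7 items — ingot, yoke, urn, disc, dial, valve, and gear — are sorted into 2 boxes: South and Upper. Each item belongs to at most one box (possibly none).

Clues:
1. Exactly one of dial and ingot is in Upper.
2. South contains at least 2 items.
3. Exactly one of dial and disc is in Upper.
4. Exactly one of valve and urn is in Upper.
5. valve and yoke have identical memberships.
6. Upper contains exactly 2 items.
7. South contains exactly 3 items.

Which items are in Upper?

Upper = {dial, urn}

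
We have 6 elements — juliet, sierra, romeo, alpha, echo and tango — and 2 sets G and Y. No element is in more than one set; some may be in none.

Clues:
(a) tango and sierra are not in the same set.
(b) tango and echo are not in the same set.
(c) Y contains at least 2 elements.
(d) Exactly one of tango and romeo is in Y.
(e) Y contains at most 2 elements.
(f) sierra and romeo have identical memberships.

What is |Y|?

2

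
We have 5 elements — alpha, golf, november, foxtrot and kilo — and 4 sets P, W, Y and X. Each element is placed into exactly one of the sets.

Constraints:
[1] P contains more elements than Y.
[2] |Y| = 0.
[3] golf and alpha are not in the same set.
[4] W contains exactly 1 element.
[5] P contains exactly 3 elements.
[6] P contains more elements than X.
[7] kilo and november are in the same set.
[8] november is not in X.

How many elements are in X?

1

From (8): november ∉ X.
(2): Y already has 0, so the rest are out.
(7): kilo matches november: kilo ∉ X.
Suppose november ∉ P: no assignment then satisfies all the clues, so november ∈ P.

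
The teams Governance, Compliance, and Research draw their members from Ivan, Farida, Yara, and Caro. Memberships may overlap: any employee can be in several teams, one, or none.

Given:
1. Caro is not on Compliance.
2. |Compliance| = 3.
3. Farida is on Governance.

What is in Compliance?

Compliance = {Farida, Ivan, Yara}

From (1): Caro ∉ Compliance.
From (3): Farida ∈ Governance.
(2): only 3 candidates remain for Compliance, so all are in.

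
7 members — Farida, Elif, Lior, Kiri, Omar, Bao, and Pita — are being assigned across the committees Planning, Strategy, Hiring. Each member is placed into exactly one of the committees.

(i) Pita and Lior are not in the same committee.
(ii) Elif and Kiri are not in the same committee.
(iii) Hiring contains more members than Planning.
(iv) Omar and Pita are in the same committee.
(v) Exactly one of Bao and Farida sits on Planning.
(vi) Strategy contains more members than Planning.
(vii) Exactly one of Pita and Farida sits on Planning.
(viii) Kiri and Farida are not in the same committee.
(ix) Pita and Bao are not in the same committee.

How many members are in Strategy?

3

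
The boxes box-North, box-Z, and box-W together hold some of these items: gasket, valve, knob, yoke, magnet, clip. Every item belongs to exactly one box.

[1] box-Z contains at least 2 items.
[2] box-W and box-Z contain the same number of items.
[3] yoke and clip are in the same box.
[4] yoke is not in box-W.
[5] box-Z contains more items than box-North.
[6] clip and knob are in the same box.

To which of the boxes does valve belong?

valve: box-W

From (4): yoke ∉ box-W.
(3): clip matches yoke: clip ∉ box-W.
(6): knob matches clip: knob ∉ box-W.
Suppose valve ∈ box-North: no assignment then satisfies all the clues, so valve ∉ box-North.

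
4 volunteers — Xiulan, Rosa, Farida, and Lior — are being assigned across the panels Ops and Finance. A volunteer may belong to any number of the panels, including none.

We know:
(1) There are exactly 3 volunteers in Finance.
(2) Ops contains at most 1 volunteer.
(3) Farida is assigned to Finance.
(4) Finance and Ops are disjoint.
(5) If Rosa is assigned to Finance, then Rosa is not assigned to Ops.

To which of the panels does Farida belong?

From (3): Farida ∈ Finance.
(4) (disjoint): Farida ∉ Ops.

Farida: Finance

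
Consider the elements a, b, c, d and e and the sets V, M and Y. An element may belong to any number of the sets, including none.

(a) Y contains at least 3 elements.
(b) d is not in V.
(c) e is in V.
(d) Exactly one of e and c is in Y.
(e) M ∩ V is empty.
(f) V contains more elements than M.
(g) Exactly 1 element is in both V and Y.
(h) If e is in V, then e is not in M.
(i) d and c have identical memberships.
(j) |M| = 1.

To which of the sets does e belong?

e: V

From (b): d ∉ V.
From (c): e ∈ V.
(e) (disjoint): e ∉ M.
(i): c matches d: c ∉ V.
Suppose e ∈ Y: no assignment then satisfies all the clues, so e ∉ Y.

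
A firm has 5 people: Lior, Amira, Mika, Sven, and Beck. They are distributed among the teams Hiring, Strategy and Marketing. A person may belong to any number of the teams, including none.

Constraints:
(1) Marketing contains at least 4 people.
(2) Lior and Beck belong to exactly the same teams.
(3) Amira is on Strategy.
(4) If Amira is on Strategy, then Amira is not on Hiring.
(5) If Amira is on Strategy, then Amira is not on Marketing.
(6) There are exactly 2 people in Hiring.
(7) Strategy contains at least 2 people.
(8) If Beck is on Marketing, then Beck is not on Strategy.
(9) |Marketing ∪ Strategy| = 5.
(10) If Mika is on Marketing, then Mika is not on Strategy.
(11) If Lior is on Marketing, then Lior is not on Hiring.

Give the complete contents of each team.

Hiring = {Mika, Sven}; Strategy = {Amira, Sven}; Marketing = {Beck, Lior, Mika, Sven}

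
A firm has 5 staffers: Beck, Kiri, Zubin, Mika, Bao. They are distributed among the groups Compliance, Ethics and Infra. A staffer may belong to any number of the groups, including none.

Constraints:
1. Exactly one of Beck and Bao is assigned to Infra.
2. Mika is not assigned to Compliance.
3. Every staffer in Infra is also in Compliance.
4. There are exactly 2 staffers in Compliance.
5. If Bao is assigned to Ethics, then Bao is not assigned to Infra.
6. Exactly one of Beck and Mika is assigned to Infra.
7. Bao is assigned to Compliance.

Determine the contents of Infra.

Infra = {Beck}

From (2): Mika ∉ Compliance.
From (7): Bao ∈ Compliance.
(3) contrapositive: Mika ∉ Infra.
(6) (exactly one): Beck ∈ Infra.
(1) (exactly one): Bao ∉ Infra.
(3) with Beck ∈ Infra: Beck ∈ Compliance.
(4): Compliance already has 2, so the rest are out.
(3) contrapositive: Kiri ∉ Infra.
(3) contrapositive: Zubin ∉ Infra.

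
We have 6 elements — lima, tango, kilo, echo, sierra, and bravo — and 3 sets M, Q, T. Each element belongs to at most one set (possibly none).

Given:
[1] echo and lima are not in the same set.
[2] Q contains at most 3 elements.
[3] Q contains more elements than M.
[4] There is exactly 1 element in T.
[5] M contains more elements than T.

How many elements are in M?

2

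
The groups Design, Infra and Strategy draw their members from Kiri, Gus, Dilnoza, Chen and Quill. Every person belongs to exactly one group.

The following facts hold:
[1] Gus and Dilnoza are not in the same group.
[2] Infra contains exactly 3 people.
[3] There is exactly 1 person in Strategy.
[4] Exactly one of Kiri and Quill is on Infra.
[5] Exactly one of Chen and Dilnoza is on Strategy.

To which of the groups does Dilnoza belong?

Dilnoza: Strategy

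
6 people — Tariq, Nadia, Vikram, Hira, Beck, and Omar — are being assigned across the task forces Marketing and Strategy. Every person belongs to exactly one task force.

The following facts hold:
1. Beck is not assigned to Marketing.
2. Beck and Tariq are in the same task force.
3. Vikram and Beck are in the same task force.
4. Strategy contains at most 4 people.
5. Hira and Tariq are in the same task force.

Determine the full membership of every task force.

Marketing = {Nadia, Omar}; Strategy = {Beck, Hira, Tariq, Vikram}

From (1): Beck ∉ Marketing.
(2): Tariq matches Beck: Tariq ∉ Marketing.
(3): Vikram matches Beck: Vikram ∉ Marketing.
(5): Hira matches Tariq: Hira ∉ Marketing.
Only one task force left: Tariq ∈ Strategy.
Only one task force left: Vikram ∈ Strategy.
Only one task force left: Hira ∈ Strategy.
Only one task force left: Beck ∈ Strategy.
(4): Strategy already has 4, so the rest are out.
Only one task force left: Nadia ∈ Marketing.
Only one task force left: Omar ∈ Marketing.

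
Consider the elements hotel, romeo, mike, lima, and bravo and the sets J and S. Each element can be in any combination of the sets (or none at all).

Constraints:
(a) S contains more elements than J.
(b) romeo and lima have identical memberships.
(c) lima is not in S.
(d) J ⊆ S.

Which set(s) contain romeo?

romeo: none

From (c): lima ∉ S.
(b): romeo matches lima: romeo ∉ S.
(d) contrapositive: romeo ∉ J.
(d) contrapositive: lima ∉ J.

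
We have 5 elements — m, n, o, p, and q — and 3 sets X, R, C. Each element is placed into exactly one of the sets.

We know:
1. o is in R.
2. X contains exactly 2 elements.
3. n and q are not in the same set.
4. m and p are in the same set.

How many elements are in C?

From (1): o ∈ R.
Suppose m ∉ X: no assignment then satisfies all the clues, so m ∈ X.

1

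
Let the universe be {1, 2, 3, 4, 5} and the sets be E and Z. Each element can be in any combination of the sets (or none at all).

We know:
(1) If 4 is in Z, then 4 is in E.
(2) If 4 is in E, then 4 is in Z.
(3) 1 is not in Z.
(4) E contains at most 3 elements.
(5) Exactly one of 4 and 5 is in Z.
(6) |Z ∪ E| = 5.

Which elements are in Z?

Z = {2, 3, 4}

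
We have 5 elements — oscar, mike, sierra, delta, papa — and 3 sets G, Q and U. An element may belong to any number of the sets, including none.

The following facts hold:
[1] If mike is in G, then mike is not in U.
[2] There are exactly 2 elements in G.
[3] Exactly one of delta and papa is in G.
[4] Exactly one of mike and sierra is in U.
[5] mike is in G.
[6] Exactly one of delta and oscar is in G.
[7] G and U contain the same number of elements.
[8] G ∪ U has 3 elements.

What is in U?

U = {delta, sierra}

From (5): mike ∈ G.
(1): mike ∉ U.
(4) (exactly one): sierra ∈ U.
Suppose oscar ∈ U: no assignment then satisfies all the clues, so oscar ∉ U.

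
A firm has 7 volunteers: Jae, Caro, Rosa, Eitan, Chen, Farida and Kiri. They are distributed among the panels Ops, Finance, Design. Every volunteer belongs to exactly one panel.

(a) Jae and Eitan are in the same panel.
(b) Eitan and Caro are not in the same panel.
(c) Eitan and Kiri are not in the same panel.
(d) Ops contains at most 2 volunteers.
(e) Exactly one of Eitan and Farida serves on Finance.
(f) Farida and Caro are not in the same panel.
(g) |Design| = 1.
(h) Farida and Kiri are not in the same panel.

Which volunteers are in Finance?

Finance = {Chen, Eitan, Jae, Rosa}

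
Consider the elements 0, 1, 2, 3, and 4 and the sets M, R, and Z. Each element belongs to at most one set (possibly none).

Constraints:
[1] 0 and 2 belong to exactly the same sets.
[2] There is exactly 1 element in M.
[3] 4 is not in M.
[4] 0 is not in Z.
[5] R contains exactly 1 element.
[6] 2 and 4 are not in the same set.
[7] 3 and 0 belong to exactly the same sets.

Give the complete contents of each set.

M = {1}; R = {4}; Z = {}

From (3): 4 ∉ M.
From (4): 0 ∉ Z.
(1): 2 matches 0: 2 ∉ Z.
(7): 3 matches 0: 3 ∉ Z.
Suppose 0 ∈ M: no assignment then satisfies all the clues, so 0 ∉ M.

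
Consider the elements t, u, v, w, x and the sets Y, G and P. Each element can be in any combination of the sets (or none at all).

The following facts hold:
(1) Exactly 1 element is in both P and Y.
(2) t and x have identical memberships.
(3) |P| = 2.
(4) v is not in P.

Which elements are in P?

P = {u, w}

From (4): v ∉ P.
Suppose t ∈ P: no assignment then satisfies all the clues, so t ∉ P.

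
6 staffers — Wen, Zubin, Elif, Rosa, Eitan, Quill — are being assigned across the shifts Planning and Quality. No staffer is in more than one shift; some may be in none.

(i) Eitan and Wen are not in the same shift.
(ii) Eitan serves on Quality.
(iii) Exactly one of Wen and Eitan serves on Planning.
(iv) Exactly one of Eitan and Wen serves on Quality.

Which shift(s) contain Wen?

Wen: Planning

From (ii): Eitan ∈ Quality.
(i): Wen ∉ Quality.
(iii) (exactly one): Wen ∈ Planning.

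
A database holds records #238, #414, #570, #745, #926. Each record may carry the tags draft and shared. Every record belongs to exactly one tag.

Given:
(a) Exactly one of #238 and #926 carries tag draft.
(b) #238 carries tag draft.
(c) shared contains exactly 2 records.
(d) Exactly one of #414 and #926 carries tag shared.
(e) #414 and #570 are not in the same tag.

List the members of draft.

draft = {#238, #414, #745}

From (b): #238 ∈ draft.
(a) (exactly one): #926 ∉ draft.
Only one tag left: #926 ∈ shared.
(d) (exactly one): #414 ∉ shared.
Only one tag left: #414 ∈ draft.
(e): #570 ∉ draft.
Only one tag left: #570 ∈ shared.
(c): shared already has 2, so the rest are out.
Only one tag left: #745 ∈ draft.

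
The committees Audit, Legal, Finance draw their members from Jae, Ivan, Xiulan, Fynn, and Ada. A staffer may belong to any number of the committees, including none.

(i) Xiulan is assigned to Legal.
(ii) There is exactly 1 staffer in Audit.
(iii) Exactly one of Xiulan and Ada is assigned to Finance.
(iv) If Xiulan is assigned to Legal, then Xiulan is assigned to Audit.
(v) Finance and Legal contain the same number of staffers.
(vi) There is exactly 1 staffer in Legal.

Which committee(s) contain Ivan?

Ivan: none

From (i): Xiulan ∈ Legal.
(iv): Xiulan ∈ Audit.
(vi): Legal already has 1, so the rest are out.
(ii): Audit already has 1, so the rest are out.
Suppose Ivan ∈ Finance: no assignment then satisfies all the clues, so Ivan ∉ Finance.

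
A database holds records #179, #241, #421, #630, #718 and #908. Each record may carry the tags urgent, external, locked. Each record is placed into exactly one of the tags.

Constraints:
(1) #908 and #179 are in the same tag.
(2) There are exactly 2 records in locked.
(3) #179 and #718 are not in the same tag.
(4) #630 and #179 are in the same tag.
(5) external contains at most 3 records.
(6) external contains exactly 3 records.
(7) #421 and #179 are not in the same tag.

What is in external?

external = {#179, #630, #908}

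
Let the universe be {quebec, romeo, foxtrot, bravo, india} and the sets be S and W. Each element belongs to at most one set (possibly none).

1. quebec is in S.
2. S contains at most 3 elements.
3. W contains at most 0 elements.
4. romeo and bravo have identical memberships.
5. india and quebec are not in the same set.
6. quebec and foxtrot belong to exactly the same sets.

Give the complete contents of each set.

S = {foxtrot, quebec}; W = {}

From (1): quebec ∈ S.
(3): W already has 0, so the rest are out.
(5): india ∉ S.
(6): foxtrot matches quebec: foxtrot ∈ S.
Suppose romeo ∈ S: no assignment then satisfies all the clues, so romeo ∉ S.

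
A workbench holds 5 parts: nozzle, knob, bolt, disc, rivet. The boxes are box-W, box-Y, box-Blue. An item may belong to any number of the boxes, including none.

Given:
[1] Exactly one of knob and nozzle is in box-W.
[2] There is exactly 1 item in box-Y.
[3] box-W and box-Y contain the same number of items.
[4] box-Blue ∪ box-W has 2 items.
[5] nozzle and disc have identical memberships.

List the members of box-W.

box-W = {knob}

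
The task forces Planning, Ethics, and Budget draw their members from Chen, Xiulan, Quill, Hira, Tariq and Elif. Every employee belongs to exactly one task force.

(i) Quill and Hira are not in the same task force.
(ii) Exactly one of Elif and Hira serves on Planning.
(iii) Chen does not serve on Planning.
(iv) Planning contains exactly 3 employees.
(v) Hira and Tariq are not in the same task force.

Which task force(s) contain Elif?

Elif: Planning

From (iii): Chen ∉ Planning.
Suppose Elif ∉ Planning: no assignment then satisfies all the clues, so Elif ∈ Planning.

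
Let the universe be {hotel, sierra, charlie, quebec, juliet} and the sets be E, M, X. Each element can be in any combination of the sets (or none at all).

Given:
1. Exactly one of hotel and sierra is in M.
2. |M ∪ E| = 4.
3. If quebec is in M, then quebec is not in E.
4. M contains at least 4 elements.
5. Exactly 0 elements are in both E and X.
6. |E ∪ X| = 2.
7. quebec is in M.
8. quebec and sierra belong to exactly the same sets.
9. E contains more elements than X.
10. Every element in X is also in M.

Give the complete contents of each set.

E = {charlie, juliet}; M = {charlie, juliet, quebec, sierra}; X = {}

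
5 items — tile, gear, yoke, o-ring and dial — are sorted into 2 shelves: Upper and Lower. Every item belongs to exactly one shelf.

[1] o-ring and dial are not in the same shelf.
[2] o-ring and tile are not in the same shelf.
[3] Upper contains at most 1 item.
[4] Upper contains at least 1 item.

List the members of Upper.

Upper = {o-ring}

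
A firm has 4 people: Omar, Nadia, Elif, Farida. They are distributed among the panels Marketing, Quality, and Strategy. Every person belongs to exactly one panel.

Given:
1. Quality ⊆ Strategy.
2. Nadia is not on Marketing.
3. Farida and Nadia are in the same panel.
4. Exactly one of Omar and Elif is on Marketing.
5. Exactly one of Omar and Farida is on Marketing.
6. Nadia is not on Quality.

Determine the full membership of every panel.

Marketing = {Omar}; Quality = {}; Strategy = {Elif, Farida, Nadia}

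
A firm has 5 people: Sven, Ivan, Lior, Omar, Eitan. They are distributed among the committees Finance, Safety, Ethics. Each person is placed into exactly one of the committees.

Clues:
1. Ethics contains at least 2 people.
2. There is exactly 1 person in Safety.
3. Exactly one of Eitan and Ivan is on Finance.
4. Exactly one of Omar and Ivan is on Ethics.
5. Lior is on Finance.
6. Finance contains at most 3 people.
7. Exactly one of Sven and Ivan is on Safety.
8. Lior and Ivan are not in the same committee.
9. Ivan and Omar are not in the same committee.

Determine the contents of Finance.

Finance = {Eitan, Lior}

From (5): Lior ∈ Finance.
(8): Ivan ∉ Finance.
(3) (exactly one): Eitan ∈ Finance.
Suppose Sven ∈ Finance: no assignment then satisfies all the clues, so Sven ∉ Finance.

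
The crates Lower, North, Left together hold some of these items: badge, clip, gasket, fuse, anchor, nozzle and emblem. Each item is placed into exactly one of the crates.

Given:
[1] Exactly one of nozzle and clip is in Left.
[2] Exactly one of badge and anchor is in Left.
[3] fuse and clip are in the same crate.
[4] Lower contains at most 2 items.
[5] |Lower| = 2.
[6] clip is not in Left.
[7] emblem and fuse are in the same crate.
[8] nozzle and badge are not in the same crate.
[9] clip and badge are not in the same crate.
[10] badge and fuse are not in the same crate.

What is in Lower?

From (6): clip ∉ Left.
(1) (exactly one): nozzle ∈ Left.
(3): fuse matches clip: fuse ∉ Left.
(7): emblem matches fuse: emblem ∉ Left.
(8): badge ∉ Left.
(2) (exactly one): anchor ∈ Left.
Suppose badge ∉ Lower: no assignment then satisfies all the clues, so badge ∈ Lower.

Lower = {badge, gasket}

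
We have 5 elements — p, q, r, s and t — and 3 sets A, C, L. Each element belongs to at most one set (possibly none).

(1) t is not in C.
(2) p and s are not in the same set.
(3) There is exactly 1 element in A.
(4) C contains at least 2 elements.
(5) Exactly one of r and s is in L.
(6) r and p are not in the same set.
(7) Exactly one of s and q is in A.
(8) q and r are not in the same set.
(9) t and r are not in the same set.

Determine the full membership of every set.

A = {s}; C = {p, q}; L = {r}

From (1): t ∉ C.
Suppose p ∈ A: no assignment then satisfies all the clues, so p ∉ A.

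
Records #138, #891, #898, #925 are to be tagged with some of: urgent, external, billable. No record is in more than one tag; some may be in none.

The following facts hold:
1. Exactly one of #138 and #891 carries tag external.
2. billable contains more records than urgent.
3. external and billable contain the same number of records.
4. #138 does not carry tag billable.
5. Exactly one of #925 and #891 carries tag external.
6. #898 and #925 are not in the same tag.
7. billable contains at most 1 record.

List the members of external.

external = {#891}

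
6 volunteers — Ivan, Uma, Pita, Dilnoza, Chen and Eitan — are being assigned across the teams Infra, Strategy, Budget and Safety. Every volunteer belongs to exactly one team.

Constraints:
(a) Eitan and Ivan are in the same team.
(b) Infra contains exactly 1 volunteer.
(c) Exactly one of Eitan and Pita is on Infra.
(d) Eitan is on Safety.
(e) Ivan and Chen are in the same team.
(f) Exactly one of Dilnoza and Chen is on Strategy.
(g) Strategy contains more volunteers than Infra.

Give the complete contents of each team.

From (d): Eitan ∈ Safety.
(a): Ivan matches Eitan: Ivan ∉ Infra.
(a): Ivan matches Eitan: Ivan ∉ Strategy.
(a): Ivan matches Eitan: Ivan ∉ Budget.
(a): Ivan matches Eitan: Ivan ∈ Safety.
(c) (exactly one): Pita ∈ Infra.
(e): Chen matches Ivan: Chen ∉ Infra.
(e): Chen matches Ivan: Chen ∉ Strategy.
(e): Chen matches Ivan: Chen ∉ Budget.
(e): Chen matches Ivan: Chen ∈ Safety.
(f) (exactly one): Dilnoza ∈ Strategy.
Suppose Uma ∉ Strategy: no assignment then satisfies all the clues, so Uma ∈ Strategy.

Infra = {Pita}; Strategy = {Dilnoza, Uma}; Budget = {}; Safety = {Chen, Eitan, Ivan}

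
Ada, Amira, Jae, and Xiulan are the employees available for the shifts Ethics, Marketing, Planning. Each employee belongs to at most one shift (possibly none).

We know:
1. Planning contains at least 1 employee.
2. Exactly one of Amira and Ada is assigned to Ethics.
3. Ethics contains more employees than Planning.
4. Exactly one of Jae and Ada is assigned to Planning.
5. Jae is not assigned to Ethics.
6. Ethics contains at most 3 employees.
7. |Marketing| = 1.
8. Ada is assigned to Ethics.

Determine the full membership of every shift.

Ethics = {Ada, Xiulan}; Marketing = {Amira}; Planning = {Jae}

From (5): Jae ∉ Ethics.
From (8): Ada ∈ Ethics.
(2) (exactly one): Amira ∉ Ethics.
(4) (exactly one): Jae ∈ Planning.
Suppose Amira ∉ Marketing: no assignment then satisfies all the clues, so Amira ∈ Marketing.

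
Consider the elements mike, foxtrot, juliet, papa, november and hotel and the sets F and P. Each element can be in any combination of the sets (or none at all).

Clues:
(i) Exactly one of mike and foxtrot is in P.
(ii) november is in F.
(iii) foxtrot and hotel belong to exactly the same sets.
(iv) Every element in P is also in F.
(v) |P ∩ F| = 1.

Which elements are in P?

P = {mike}

From (ii): november ∈ F.
Suppose mike ∉ P: no assignment then satisfies all the clues, so mike ∈ P.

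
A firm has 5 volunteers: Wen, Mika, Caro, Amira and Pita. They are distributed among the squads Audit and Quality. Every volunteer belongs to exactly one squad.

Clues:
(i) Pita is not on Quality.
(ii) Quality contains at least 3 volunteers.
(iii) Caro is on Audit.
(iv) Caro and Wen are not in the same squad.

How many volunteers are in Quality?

From (i): Pita ∉ Quality.
From (iii): Caro ∈ Audit.
(ii): only 3 candidates remain for Quality, so all are in.
Only one squad left: Pita ∈ Audit.

3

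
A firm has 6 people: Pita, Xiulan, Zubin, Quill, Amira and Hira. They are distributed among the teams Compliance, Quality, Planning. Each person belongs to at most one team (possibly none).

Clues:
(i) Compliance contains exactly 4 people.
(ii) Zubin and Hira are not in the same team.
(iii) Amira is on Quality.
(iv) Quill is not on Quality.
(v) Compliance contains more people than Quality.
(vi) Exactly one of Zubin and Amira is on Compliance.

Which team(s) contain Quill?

Quill: Compliance

From (iii): Amira ∈ Quality.
From (iv): Quill ∉ Quality.
(vi) (exactly one): Zubin ∈ Compliance.
(ii): Hira ∉ Compliance.
(i): only 4 candidates remain for Compliance, so all are in.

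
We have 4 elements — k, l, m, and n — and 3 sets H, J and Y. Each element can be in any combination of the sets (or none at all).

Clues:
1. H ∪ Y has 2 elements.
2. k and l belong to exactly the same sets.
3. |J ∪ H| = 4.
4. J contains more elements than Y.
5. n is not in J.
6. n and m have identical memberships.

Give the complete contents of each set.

H = {m, n}; J = {k, l}; Y = {}

From (5): n ∉ J.
(6): m matches n: m ∉ J.
Suppose k ∈ H: no assignment then satisfies all the clues, so k ∉ H.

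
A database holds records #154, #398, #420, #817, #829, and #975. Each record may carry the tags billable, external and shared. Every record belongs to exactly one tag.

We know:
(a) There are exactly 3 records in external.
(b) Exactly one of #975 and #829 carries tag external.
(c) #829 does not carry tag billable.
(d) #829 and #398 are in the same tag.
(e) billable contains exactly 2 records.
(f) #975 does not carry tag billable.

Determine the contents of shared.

From (c): #829 ∉ billable.
From (f): #975 ∉ billable.
(d): #398 matches #829: #398 ∉ billable.
Suppose #154 ∈ shared: no assignment then satisfies all the clues, so #154 ∉ shared.

shared = {#975}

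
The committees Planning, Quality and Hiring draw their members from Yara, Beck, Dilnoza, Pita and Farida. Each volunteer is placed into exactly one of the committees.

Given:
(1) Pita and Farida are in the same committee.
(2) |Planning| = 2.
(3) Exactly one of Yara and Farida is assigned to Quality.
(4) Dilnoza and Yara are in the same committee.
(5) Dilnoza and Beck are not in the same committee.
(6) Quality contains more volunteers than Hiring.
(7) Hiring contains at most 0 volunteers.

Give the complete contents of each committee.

Planning = {Dilnoza, Yara}; Quality = {Beck, Farida, Pita}; Hiring = {}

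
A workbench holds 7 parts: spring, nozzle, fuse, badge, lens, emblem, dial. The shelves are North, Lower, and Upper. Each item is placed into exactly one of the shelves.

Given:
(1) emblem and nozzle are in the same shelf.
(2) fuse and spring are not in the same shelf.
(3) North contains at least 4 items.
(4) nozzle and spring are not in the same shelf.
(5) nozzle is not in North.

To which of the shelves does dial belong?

From (5): nozzle ∉ North.
(1): emblem matches nozzle: emblem ∉ North.
Suppose dial ∉ North: no assignment then satisfies all the clues, so dial ∈ North.

dial: North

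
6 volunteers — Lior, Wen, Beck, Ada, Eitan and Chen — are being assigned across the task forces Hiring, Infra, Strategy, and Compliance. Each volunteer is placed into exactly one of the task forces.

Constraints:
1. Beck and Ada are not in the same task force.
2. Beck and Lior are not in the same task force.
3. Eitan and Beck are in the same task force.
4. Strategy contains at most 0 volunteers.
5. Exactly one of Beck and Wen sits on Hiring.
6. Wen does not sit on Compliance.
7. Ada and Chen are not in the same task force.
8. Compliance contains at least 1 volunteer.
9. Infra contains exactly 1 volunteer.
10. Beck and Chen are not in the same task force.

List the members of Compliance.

Compliance = {Beck, Eitan}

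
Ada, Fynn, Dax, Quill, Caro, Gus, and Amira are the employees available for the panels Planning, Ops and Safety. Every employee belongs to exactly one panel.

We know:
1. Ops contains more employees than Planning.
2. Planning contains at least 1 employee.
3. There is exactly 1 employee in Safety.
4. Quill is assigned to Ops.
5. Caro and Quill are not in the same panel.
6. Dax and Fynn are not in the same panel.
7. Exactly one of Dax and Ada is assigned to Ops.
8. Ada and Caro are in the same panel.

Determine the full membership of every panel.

Planning = {Ada, Caro}; Ops = {Amira, Dax, Gus, Quill}; Safety = {Fynn}

From (4): Quill ∈ Ops.
(5): Caro ∉ Ops.
(8): Ada matches Caro: Ada ∉ Ops.
(7) (exactly one): Dax ∈ Ops.
(6): Fynn ∉ Ops.
Suppose Ada ∉ Planning: no assignment then satisfies all the clues, so Ada ∈ Planning.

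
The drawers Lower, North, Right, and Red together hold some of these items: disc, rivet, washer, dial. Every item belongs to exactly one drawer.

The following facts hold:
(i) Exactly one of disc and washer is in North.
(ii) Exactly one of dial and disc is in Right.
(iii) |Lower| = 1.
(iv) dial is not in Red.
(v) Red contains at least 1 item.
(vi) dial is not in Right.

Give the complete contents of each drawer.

Lower = {dial}; North = {washer}; Right = {disc}; Red = {rivet}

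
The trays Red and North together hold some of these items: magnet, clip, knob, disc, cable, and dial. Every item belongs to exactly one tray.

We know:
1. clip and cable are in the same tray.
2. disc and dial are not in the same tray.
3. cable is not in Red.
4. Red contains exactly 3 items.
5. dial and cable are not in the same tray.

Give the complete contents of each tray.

Red = {dial, knob, magnet}; North = {cable, clip, disc}

From (3): cable ∉ Red.
(1): clip matches cable: clip ∉ Red.
Only one tray left: clip ∈ North.
Only one tray left: cable ∈ North.
(5): dial ∉ North.
Only one tray left: dial ∈ Red.
(2): disc ∉ Red.
(4): only 3 candidates remain for Red, so all are in.
Only one tray left: disc ∈ North.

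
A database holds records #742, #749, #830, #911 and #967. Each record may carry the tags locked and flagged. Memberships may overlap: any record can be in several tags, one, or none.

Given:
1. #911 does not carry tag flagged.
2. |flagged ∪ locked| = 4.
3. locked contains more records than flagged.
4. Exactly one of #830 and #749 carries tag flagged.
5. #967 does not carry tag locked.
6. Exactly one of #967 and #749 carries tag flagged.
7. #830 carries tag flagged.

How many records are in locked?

3

From (1): #911 ∉ flagged.
From (5): #967 ∉ locked.
From (7): #830 ∈ flagged.
(4) (exactly one): #749 ∉ flagged.
(6) (exactly one): #967 ∈ flagged.
Suppose #742 ∈ flagged: no assignment then satisfies all the clues, so #742 ∉ flagged.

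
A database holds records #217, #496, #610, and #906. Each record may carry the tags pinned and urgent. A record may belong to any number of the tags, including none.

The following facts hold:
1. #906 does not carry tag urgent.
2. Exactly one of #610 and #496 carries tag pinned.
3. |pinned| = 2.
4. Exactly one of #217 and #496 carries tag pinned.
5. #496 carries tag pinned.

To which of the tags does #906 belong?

From (1): #906 ∉ urgent.
From (5): #496 ∈ pinned.
(2) (exactly one): #610 ∉ pinned.
(4) (exactly one): #217 ∉ pinned.
(3): only 2 candidates remain for pinned, so all are in.

#906: pinned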